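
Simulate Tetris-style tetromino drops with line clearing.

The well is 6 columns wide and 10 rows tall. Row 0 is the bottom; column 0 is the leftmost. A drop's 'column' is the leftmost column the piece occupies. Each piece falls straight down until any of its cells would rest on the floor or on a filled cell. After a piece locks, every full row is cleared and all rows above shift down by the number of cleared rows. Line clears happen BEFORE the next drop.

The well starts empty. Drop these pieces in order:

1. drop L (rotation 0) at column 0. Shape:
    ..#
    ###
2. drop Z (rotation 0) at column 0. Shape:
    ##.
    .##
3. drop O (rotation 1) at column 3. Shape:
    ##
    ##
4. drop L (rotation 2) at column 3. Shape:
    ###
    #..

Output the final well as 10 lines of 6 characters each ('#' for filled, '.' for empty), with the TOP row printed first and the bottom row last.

Answer: ......
......
......
......
......
......
##.###
.###..
..###.
#####.

Derivation:
Drop 1: L rot0 at col 0 lands with bottom-row=0; cleared 0 line(s) (total 0); column heights now [1 1 2 0 0 0], max=2
Drop 2: Z rot0 at col 0 lands with bottom-row=2; cleared 0 line(s) (total 0); column heights now [4 4 3 0 0 0], max=4
Drop 3: O rot1 at col 3 lands with bottom-row=0; cleared 0 line(s) (total 0); column heights now [4 4 3 2 2 0], max=4
Drop 4: L rot2 at col 3 lands with bottom-row=2; cleared 0 line(s) (total 0); column heights now [4 4 3 4 4 4], max=4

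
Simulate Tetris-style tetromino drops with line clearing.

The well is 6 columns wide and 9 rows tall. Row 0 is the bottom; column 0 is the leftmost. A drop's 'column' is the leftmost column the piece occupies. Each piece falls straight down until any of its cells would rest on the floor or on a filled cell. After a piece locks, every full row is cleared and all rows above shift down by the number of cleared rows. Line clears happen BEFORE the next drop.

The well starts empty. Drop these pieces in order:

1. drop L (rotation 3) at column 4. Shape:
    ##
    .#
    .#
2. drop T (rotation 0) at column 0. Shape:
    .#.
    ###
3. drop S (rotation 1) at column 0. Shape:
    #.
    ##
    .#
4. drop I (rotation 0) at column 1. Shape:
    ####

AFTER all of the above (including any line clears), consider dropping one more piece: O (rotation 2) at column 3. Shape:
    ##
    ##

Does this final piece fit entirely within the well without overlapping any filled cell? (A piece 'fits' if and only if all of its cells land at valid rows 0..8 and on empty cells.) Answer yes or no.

Drop 1: L rot3 at col 4 lands with bottom-row=0; cleared 0 line(s) (total 0); column heights now [0 0 0 0 3 3], max=3
Drop 2: T rot0 at col 0 lands with bottom-row=0; cleared 0 line(s) (total 0); column heights now [1 2 1 0 3 3], max=3
Drop 3: S rot1 at col 0 lands with bottom-row=2; cleared 0 line(s) (total 0); column heights now [5 4 1 0 3 3], max=5
Drop 4: I rot0 at col 1 lands with bottom-row=4; cleared 0 line(s) (total 0); column heights now [5 5 5 5 5 3], max=5
Test piece O rot2 at col 3 (width 2): heights before test = [5 5 5 5 5 3]; fits = True

Answer: yes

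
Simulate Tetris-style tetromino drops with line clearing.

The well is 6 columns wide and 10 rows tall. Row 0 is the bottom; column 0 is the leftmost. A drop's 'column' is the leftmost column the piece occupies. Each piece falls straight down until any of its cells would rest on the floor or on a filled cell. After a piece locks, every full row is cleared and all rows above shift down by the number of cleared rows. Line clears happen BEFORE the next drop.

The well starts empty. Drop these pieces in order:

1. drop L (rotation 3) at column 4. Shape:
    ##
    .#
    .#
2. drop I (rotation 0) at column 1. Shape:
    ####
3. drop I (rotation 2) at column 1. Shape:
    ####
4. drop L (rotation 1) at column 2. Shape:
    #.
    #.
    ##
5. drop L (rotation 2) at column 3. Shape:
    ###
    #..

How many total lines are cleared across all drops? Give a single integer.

Answer: 0

Derivation:
Drop 1: L rot3 at col 4 lands with bottom-row=0; cleared 0 line(s) (total 0); column heights now [0 0 0 0 3 3], max=3
Drop 2: I rot0 at col 1 lands with bottom-row=3; cleared 0 line(s) (total 0); column heights now [0 4 4 4 4 3], max=4
Drop 3: I rot2 at col 1 lands with bottom-row=4; cleared 0 line(s) (total 0); column heights now [0 5 5 5 5 3], max=5
Drop 4: L rot1 at col 2 lands with bottom-row=5; cleared 0 line(s) (total 0); column heights now [0 5 8 6 5 3], max=8
Drop 5: L rot2 at col 3 lands with bottom-row=6; cleared 0 line(s) (total 0); column heights now [0 5 8 8 8 8], max=8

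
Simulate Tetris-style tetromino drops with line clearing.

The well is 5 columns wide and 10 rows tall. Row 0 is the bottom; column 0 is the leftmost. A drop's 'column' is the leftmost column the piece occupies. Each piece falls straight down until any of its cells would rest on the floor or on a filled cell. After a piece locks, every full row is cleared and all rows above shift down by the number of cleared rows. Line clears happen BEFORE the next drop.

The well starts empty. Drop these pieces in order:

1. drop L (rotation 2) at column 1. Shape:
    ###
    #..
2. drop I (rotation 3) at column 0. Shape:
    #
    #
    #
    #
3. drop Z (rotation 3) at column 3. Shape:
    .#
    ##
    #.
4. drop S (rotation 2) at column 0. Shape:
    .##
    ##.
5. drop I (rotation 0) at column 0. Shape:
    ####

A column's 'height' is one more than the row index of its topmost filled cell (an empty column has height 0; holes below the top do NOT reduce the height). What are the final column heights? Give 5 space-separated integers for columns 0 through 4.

Drop 1: L rot2 at col 1 lands with bottom-row=0; cleared 0 line(s) (total 0); column heights now [0 2 2 2 0], max=2
Drop 2: I rot3 at col 0 lands with bottom-row=0; cleared 0 line(s) (total 0); column heights now [4 2 2 2 0], max=4
Drop 3: Z rot3 at col 3 lands with bottom-row=2; cleared 0 line(s) (total 0); column heights now [4 2 2 4 5], max=5
Drop 4: S rot2 at col 0 lands with bottom-row=4; cleared 0 line(s) (total 0); column heights now [5 6 6 4 5], max=6
Drop 5: I rot0 at col 0 lands with bottom-row=6; cleared 0 line(s) (total 0); column heights now [7 7 7 7 5], max=7

Answer: 7 7 7 7 5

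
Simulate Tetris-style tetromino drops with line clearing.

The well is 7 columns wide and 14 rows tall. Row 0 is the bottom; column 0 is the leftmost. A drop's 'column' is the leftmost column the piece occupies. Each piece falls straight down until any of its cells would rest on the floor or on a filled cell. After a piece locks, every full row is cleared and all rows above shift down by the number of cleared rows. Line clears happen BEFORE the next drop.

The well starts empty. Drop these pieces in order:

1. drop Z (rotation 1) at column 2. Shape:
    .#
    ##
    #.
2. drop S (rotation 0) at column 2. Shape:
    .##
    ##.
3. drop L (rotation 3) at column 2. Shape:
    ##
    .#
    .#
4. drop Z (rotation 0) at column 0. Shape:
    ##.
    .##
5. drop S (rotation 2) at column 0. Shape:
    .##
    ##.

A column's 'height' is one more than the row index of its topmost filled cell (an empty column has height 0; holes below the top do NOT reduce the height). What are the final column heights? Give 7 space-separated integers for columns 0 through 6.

Answer: 11 12 12 8 5 0 0

Derivation:
Drop 1: Z rot1 at col 2 lands with bottom-row=0; cleared 0 line(s) (total 0); column heights now [0 0 2 3 0 0 0], max=3
Drop 2: S rot0 at col 2 lands with bottom-row=3; cleared 0 line(s) (total 0); column heights now [0 0 4 5 5 0 0], max=5
Drop 3: L rot3 at col 2 lands with bottom-row=5; cleared 0 line(s) (total 0); column heights now [0 0 8 8 5 0 0], max=8
Drop 4: Z rot0 at col 0 lands with bottom-row=8; cleared 0 line(s) (total 0); column heights now [10 10 9 8 5 0 0], max=10
Drop 5: S rot2 at col 0 lands with bottom-row=10; cleared 0 line(s) (total 0); column heights now [11 12 12 8 5 0 0], max=12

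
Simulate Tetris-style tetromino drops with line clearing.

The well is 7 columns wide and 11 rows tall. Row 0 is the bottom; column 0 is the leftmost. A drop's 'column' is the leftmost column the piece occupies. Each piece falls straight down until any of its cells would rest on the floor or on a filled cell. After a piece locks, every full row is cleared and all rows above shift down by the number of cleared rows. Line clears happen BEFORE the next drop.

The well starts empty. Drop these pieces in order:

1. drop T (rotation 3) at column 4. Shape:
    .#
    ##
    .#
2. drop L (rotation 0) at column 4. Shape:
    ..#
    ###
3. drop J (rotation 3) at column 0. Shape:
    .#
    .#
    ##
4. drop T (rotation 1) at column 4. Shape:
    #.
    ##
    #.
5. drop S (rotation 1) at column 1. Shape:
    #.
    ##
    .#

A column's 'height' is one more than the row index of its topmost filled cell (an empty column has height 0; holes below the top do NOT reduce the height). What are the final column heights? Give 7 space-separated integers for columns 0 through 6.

Answer: 1 5 4 0 7 6 5

Derivation:
Drop 1: T rot3 at col 4 lands with bottom-row=0; cleared 0 line(s) (total 0); column heights now [0 0 0 0 2 3 0], max=3
Drop 2: L rot0 at col 4 lands with bottom-row=3; cleared 0 line(s) (total 0); column heights now [0 0 0 0 4 4 5], max=5
Drop 3: J rot3 at col 0 lands with bottom-row=0; cleared 0 line(s) (total 0); column heights now [1 3 0 0 4 4 5], max=5
Drop 4: T rot1 at col 4 lands with bottom-row=4; cleared 0 line(s) (total 0); column heights now [1 3 0 0 7 6 5], max=7
Drop 5: S rot1 at col 1 lands with bottom-row=2; cleared 0 line(s) (total 0); column heights now [1 5 4 0 7 6 5], max=7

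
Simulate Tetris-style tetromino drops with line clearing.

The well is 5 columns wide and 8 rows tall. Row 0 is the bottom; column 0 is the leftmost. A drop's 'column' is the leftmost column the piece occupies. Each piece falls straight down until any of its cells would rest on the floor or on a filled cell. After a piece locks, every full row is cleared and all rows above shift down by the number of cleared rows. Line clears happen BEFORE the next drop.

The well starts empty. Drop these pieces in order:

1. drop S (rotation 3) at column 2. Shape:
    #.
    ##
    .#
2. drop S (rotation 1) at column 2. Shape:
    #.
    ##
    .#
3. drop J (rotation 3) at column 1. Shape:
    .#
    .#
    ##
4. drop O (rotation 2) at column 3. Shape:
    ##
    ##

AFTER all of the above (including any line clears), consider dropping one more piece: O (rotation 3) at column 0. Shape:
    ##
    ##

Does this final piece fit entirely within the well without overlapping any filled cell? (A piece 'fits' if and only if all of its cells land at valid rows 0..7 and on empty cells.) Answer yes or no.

Answer: yes

Derivation:
Drop 1: S rot3 at col 2 lands with bottom-row=0; cleared 0 line(s) (total 0); column heights now [0 0 3 2 0], max=3
Drop 2: S rot1 at col 2 lands with bottom-row=2; cleared 0 line(s) (total 0); column heights now [0 0 5 4 0], max=5
Drop 3: J rot3 at col 1 lands with bottom-row=5; cleared 0 line(s) (total 0); column heights now [0 6 8 4 0], max=8
Drop 4: O rot2 at col 3 lands with bottom-row=4; cleared 0 line(s) (total 0); column heights now [0 6 8 6 6], max=8
Test piece O rot3 at col 0 (width 2): heights before test = [0 6 8 6 6]; fits = True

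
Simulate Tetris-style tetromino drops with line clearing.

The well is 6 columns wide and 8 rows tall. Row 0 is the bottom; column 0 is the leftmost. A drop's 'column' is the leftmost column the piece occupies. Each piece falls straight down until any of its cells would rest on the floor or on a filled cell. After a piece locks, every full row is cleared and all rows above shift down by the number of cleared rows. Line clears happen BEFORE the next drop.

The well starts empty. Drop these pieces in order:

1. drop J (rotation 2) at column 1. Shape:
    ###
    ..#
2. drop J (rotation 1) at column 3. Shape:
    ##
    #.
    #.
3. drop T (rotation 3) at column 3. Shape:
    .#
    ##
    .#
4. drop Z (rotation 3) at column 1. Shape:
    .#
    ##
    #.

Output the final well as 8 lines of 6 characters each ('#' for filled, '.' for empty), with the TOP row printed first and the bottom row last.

Drop 1: J rot2 at col 1 lands with bottom-row=0; cleared 0 line(s) (total 0); column heights now [0 2 2 2 0 0], max=2
Drop 2: J rot1 at col 3 lands with bottom-row=2; cleared 0 line(s) (total 0); column heights now [0 2 2 5 5 0], max=5
Drop 3: T rot3 at col 3 lands with bottom-row=5; cleared 0 line(s) (total 0); column heights now [0 2 2 7 8 0], max=8
Drop 4: Z rot3 at col 1 lands with bottom-row=2; cleared 0 line(s) (total 0); column heights now [0 4 5 7 8 0], max=8

Answer: ....#.
...##.
....#.
..###.
.###..
.#.#..
.###..
...#..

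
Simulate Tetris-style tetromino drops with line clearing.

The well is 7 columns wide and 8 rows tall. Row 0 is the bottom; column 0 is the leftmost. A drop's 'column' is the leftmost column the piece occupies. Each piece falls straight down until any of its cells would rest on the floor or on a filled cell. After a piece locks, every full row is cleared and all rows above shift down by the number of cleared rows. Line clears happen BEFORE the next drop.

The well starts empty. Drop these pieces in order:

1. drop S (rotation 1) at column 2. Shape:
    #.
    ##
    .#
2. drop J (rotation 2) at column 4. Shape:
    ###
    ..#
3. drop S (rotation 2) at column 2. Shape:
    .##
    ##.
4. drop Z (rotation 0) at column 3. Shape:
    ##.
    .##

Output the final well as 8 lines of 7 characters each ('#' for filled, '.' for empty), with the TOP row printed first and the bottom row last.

Answer: .......
...##..
....##.
...##..
..##...
..#....
..#####
...#..#

Derivation:
Drop 1: S rot1 at col 2 lands with bottom-row=0; cleared 0 line(s) (total 0); column heights now [0 0 3 2 0 0 0], max=3
Drop 2: J rot2 at col 4 lands with bottom-row=0; cleared 0 line(s) (total 0); column heights now [0 0 3 2 2 2 2], max=3
Drop 3: S rot2 at col 2 lands with bottom-row=3; cleared 0 line(s) (total 0); column heights now [0 0 4 5 5 2 2], max=5
Drop 4: Z rot0 at col 3 lands with bottom-row=5; cleared 0 line(s) (total 0); column heights now [0 0 4 7 7 6 2], max=7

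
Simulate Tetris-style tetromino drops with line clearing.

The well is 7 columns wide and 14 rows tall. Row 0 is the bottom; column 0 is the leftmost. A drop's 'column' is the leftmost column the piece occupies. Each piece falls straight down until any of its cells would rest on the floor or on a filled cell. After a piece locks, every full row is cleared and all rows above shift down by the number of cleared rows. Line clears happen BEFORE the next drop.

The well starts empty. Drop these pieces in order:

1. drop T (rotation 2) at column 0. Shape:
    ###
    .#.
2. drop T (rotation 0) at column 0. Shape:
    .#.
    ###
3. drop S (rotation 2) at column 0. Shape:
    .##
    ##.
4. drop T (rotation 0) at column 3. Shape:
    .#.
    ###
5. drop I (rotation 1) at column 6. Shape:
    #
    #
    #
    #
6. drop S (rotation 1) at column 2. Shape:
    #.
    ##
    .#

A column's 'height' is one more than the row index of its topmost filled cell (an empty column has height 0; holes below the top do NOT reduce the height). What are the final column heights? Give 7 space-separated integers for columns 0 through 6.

Answer: 5 6 8 7 2 1 4

Derivation:
Drop 1: T rot2 at col 0 lands with bottom-row=0; cleared 0 line(s) (total 0); column heights now [2 2 2 0 0 0 0], max=2
Drop 2: T rot0 at col 0 lands with bottom-row=2; cleared 0 line(s) (total 0); column heights now [3 4 3 0 0 0 0], max=4
Drop 3: S rot2 at col 0 lands with bottom-row=4; cleared 0 line(s) (total 0); column heights now [5 6 6 0 0 0 0], max=6
Drop 4: T rot0 at col 3 lands with bottom-row=0; cleared 0 line(s) (total 0); column heights now [5 6 6 1 2 1 0], max=6
Drop 5: I rot1 at col 6 lands with bottom-row=0; cleared 0 line(s) (total 0); column heights now [5 6 6 1 2 1 4], max=6
Drop 6: S rot1 at col 2 lands with bottom-row=5; cleared 0 line(s) (total 0); column heights now [5 6 8 7 2 1 4], max=8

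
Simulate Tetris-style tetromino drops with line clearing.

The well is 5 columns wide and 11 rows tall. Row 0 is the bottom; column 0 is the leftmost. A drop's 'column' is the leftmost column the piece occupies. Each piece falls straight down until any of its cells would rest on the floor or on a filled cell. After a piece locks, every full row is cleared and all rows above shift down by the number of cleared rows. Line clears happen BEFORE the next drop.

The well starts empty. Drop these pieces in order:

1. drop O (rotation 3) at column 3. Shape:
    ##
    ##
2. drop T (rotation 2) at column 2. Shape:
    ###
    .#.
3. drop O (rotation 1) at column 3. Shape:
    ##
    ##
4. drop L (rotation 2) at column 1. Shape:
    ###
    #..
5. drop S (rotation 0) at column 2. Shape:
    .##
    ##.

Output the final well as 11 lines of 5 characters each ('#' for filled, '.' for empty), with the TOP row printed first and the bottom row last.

Answer: .....
.....
...##
..##.
.###.
.#.##
...##
..###
...#.
...##
...##

Derivation:
Drop 1: O rot3 at col 3 lands with bottom-row=0; cleared 0 line(s) (total 0); column heights now [0 0 0 2 2], max=2
Drop 2: T rot2 at col 2 lands with bottom-row=2; cleared 0 line(s) (total 0); column heights now [0 0 4 4 4], max=4
Drop 3: O rot1 at col 3 lands with bottom-row=4; cleared 0 line(s) (total 0); column heights now [0 0 4 6 6], max=6
Drop 4: L rot2 at col 1 lands with bottom-row=5; cleared 0 line(s) (total 0); column heights now [0 7 7 7 6], max=7
Drop 5: S rot0 at col 2 lands with bottom-row=7; cleared 0 line(s) (total 0); column heights now [0 7 8 9 9], max=9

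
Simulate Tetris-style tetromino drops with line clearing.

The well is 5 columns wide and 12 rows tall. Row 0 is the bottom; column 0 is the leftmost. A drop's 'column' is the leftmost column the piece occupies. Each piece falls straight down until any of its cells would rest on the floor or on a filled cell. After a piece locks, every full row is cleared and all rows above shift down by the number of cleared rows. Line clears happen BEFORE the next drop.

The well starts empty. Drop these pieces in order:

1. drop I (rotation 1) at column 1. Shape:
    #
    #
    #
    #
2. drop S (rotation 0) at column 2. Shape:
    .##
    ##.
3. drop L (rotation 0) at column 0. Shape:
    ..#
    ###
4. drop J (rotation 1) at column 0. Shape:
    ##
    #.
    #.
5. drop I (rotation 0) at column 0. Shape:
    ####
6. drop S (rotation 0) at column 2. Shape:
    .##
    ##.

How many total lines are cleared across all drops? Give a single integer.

Drop 1: I rot1 at col 1 lands with bottom-row=0; cleared 0 line(s) (total 0); column heights now [0 4 0 0 0], max=4
Drop 2: S rot0 at col 2 lands with bottom-row=0; cleared 0 line(s) (total 0); column heights now [0 4 1 2 2], max=4
Drop 3: L rot0 at col 0 lands with bottom-row=4; cleared 0 line(s) (total 0); column heights now [5 5 6 2 2], max=6
Drop 4: J rot1 at col 0 lands with bottom-row=5; cleared 0 line(s) (total 0); column heights now [8 8 6 2 2], max=8
Drop 5: I rot0 at col 0 lands with bottom-row=8; cleared 0 line(s) (total 0); column heights now [9 9 9 9 2], max=9
Drop 6: S rot0 at col 2 lands with bottom-row=9; cleared 0 line(s) (total 0); column heights now [9 9 10 11 11], max=11

Answer: 0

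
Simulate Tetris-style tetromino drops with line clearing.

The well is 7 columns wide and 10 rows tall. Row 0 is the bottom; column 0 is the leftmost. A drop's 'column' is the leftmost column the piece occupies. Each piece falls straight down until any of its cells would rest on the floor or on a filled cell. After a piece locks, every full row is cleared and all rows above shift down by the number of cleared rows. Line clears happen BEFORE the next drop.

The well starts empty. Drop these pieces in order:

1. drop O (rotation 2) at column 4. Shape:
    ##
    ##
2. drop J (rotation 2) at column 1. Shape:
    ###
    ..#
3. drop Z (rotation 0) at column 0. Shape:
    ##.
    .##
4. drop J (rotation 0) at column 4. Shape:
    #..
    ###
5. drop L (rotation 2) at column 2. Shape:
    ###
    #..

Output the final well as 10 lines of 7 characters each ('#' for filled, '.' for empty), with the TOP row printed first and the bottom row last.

Drop 1: O rot2 at col 4 lands with bottom-row=0; cleared 0 line(s) (total 0); column heights now [0 0 0 0 2 2 0], max=2
Drop 2: J rot2 at col 1 lands with bottom-row=0; cleared 0 line(s) (total 0); column heights now [0 2 2 2 2 2 0], max=2
Drop 3: Z rot0 at col 0 lands with bottom-row=2; cleared 0 line(s) (total 0); column heights now [4 4 3 2 2 2 0], max=4
Drop 4: J rot0 at col 4 lands with bottom-row=2; cleared 0 line(s) (total 0); column heights now [4 4 3 2 4 3 3], max=4
Drop 5: L rot2 at col 2 lands with bottom-row=3; cleared 0 line(s) (total 0); column heights now [4 4 5 5 5 3 3], max=5

Answer: .......
.......
.......
.......
.......
..###..
###.#..
.##.###
.#####.
...###.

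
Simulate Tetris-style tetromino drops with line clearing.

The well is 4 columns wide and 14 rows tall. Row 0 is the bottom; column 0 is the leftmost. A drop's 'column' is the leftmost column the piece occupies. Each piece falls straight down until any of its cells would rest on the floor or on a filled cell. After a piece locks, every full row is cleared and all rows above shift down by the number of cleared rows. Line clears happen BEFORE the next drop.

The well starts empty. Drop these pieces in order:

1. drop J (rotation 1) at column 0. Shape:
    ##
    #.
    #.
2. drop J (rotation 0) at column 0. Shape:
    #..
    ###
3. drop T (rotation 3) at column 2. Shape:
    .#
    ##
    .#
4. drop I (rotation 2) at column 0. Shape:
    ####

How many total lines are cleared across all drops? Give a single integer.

Answer: 2

Derivation:
Drop 1: J rot1 at col 0 lands with bottom-row=0; cleared 0 line(s) (total 0); column heights now [3 3 0 0], max=3
Drop 2: J rot0 at col 0 lands with bottom-row=3; cleared 0 line(s) (total 0); column heights now [5 4 4 0], max=5
Drop 3: T rot3 at col 2 lands with bottom-row=3; cleared 1 line(s) (total 1); column heights now [4 3 4 5], max=5
Drop 4: I rot2 at col 0 lands with bottom-row=5; cleared 1 line(s) (total 2); column heights now [4 3 4 5], max=5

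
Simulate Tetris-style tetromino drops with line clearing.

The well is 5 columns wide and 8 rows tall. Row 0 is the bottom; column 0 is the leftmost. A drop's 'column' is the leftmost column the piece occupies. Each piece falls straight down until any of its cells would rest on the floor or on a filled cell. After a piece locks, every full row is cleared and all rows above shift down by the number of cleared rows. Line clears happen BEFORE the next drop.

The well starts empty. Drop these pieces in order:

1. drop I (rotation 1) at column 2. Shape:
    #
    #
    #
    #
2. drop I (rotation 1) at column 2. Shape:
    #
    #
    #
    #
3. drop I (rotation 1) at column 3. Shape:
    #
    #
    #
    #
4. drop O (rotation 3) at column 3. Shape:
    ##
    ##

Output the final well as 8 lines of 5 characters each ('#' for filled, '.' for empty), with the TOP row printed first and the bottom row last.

Answer: ..#..
..#..
..###
..###
..##.
..##.
..##.
..##.

Derivation:
Drop 1: I rot1 at col 2 lands with bottom-row=0; cleared 0 line(s) (total 0); column heights now [0 0 4 0 0], max=4
Drop 2: I rot1 at col 2 lands with bottom-row=4; cleared 0 line(s) (total 0); column heights now [0 0 8 0 0], max=8
Drop 3: I rot1 at col 3 lands with bottom-row=0; cleared 0 line(s) (total 0); column heights now [0 0 8 4 0], max=8
Drop 4: O rot3 at col 3 lands with bottom-row=4; cleared 0 line(s) (total 0); column heights now [0 0 8 6 6], max=8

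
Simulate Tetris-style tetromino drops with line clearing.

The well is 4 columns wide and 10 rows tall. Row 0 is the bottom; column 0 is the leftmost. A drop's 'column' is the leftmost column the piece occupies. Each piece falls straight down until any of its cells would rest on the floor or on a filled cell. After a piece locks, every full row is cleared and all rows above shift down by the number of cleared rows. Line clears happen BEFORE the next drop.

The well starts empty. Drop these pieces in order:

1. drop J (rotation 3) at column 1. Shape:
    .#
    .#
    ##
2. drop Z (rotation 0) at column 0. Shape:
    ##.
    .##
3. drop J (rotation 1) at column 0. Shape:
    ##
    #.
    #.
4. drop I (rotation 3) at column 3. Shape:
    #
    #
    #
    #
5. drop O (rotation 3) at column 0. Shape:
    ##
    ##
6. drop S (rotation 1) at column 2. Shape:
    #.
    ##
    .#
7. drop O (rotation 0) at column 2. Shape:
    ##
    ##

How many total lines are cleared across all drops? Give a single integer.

Drop 1: J rot3 at col 1 lands with bottom-row=0; cleared 0 line(s) (total 0); column heights now [0 1 3 0], max=3
Drop 2: Z rot0 at col 0 lands with bottom-row=3; cleared 0 line(s) (total 0); column heights now [5 5 4 0], max=5
Drop 3: J rot1 at col 0 lands with bottom-row=5; cleared 0 line(s) (total 0); column heights now [8 8 4 0], max=8
Drop 4: I rot3 at col 3 lands with bottom-row=0; cleared 0 line(s) (total 0); column heights now [8 8 4 4], max=8
Drop 5: O rot3 at col 0 lands with bottom-row=8; cleared 0 line(s) (total 0); column heights now [10 10 4 4], max=10
Drop 6: S rot1 at col 2 lands with bottom-row=4; cleared 0 line(s) (total 0); column heights now [10 10 7 6], max=10
Drop 7: O rot0 at col 2 lands with bottom-row=7; cleared 2 line(s) (total 2); column heights now [8 8 7 6], max=8

Answer: 2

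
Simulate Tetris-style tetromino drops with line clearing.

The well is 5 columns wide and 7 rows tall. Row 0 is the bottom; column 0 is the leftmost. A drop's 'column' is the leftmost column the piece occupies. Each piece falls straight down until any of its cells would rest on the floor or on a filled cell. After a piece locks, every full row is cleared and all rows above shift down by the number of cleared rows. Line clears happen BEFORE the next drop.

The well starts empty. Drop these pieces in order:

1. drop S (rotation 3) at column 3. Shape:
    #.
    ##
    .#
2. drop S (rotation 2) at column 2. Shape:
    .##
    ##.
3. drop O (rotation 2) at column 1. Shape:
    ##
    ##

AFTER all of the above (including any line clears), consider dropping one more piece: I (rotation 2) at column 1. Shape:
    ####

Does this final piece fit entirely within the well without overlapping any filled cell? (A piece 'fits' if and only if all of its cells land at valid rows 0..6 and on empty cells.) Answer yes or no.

Drop 1: S rot3 at col 3 lands with bottom-row=0; cleared 0 line(s) (total 0); column heights now [0 0 0 3 2], max=3
Drop 2: S rot2 at col 2 lands with bottom-row=3; cleared 0 line(s) (total 0); column heights now [0 0 4 5 5], max=5
Drop 3: O rot2 at col 1 lands with bottom-row=4; cleared 0 line(s) (total 0); column heights now [0 6 6 5 5], max=6
Test piece I rot2 at col 1 (width 4): heights before test = [0 6 6 5 5]; fits = True

Answer: yes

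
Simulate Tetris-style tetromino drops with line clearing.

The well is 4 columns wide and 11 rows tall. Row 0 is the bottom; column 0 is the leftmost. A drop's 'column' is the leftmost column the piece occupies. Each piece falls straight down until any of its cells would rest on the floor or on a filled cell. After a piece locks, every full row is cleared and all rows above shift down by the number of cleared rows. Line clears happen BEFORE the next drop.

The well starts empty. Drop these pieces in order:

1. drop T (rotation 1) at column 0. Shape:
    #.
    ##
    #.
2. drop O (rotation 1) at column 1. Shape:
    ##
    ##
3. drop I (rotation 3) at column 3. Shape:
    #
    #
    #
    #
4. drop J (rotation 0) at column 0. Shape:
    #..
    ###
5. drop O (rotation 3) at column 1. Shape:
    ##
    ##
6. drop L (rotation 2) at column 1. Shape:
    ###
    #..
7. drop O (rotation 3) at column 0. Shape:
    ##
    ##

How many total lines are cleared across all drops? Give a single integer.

Answer: 1

Derivation:
Drop 1: T rot1 at col 0 lands with bottom-row=0; cleared 0 line(s) (total 0); column heights now [3 2 0 0], max=3
Drop 2: O rot1 at col 1 lands with bottom-row=2; cleared 0 line(s) (total 0); column heights now [3 4 4 0], max=4
Drop 3: I rot3 at col 3 lands with bottom-row=0; cleared 1 line(s) (total 1); column heights now [2 3 3 3], max=3
Drop 4: J rot0 at col 0 lands with bottom-row=3; cleared 0 line(s) (total 1); column heights now [5 4 4 3], max=5
Drop 5: O rot3 at col 1 lands with bottom-row=4; cleared 0 line(s) (total 1); column heights now [5 6 6 3], max=6
Drop 6: L rot2 at col 1 lands with bottom-row=6; cleared 0 line(s) (total 1); column heights now [5 8 8 8], max=8
Drop 7: O rot3 at col 0 lands with bottom-row=8; cleared 0 line(s) (total 1); column heights now [10 10 8 8], max=10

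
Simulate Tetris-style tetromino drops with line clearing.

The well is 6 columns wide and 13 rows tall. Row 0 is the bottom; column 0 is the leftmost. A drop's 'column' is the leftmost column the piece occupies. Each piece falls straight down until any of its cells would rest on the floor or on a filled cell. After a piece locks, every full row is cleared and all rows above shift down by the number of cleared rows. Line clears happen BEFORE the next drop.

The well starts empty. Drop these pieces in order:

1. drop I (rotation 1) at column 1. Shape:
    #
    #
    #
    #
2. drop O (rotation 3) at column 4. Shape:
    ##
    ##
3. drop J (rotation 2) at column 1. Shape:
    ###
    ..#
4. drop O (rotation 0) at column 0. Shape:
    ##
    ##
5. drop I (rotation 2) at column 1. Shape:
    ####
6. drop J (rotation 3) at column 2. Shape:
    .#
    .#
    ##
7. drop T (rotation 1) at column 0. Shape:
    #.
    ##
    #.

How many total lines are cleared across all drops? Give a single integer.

Drop 1: I rot1 at col 1 lands with bottom-row=0; cleared 0 line(s) (total 0); column heights now [0 4 0 0 0 0], max=4
Drop 2: O rot3 at col 4 lands with bottom-row=0; cleared 0 line(s) (total 0); column heights now [0 4 0 0 2 2], max=4
Drop 3: J rot2 at col 1 lands with bottom-row=3; cleared 0 line(s) (total 0); column heights now [0 5 5 5 2 2], max=5
Drop 4: O rot0 at col 0 lands with bottom-row=5; cleared 0 line(s) (total 0); column heights now [7 7 5 5 2 2], max=7
Drop 5: I rot2 at col 1 lands with bottom-row=7; cleared 0 line(s) (total 0); column heights now [7 8 8 8 8 2], max=8
Drop 6: J rot3 at col 2 lands with bottom-row=8; cleared 0 line(s) (total 0); column heights now [7 8 9 11 8 2], max=11
Drop 7: T rot1 at col 0 lands with bottom-row=7; cleared 0 line(s) (total 0); column heights now [10 9 9 11 8 2], max=11

Answer: 0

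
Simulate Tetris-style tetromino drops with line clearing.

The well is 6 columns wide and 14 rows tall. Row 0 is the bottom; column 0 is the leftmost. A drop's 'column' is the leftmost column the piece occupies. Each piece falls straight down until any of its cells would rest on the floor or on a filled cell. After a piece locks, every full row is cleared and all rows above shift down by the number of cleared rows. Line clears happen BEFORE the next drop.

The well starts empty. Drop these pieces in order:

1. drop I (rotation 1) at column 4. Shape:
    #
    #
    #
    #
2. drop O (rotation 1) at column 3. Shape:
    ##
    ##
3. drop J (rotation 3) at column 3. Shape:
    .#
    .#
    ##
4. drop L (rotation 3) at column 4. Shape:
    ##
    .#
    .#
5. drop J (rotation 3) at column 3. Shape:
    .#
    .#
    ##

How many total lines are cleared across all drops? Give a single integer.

Answer: 0

Derivation:
Drop 1: I rot1 at col 4 lands with bottom-row=0; cleared 0 line(s) (total 0); column heights now [0 0 0 0 4 0], max=4
Drop 2: O rot1 at col 3 lands with bottom-row=4; cleared 0 line(s) (total 0); column heights now [0 0 0 6 6 0], max=6
Drop 3: J rot3 at col 3 lands with bottom-row=6; cleared 0 line(s) (total 0); column heights now [0 0 0 7 9 0], max=9
Drop 4: L rot3 at col 4 lands with bottom-row=7; cleared 0 line(s) (total 0); column heights now [0 0 0 7 10 10], max=10
Drop 5: J rot3 at col 3 lands with bottom-row=10; cleared 0 line(s) (total 0); column heights now [0 0 0 11 13 10], max=13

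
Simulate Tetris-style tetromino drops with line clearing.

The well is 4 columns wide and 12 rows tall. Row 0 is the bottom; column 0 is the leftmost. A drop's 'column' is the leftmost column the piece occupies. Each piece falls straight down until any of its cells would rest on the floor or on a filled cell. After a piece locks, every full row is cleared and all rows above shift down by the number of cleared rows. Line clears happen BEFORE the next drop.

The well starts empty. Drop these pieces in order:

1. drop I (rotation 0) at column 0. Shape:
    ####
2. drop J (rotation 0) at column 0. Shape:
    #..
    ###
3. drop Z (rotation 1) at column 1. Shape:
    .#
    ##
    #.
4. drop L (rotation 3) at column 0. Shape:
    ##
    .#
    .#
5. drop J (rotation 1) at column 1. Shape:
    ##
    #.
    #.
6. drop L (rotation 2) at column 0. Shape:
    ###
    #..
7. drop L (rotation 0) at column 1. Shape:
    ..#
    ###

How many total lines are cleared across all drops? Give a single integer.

Drop 1: I rot0 at col 0 lands with bottom-row=0; cleared 1 line(s) (total 1); column heights now [0 0 0 0], max=0
Drop 2: J rot0 at col 0 lands with bottom-row=0; cleared 0 line(s) (total 1); column heights now [2 1 1 0], max=2
Drop 3: Z rot1 at col 1 lands with bottom-row=1; cleared 0 line(s) (total 1); column heights now [2 3 4 0], max=4
Drop 4: L rot3 at col 0 lands with bottom-row=3; cleared 0 line(s) (total 1); column heights now [6 6 4 0], max=6
Drop 5: J rot1 at col 1 lands with bottom-row=6; cleared 0 line(s) (total 1); column heights now [6 9 9 0], max=9
Drop 6: L rot2 at col 0 lands with bottom-row=8; cleared 0 line(s) (total 1); column heights now [10 10 10 0], max=10
Drop 7: L rot0 at col 1 lands with bottom-row=10; cleared 0 line(s) (total 1); column heights now [10 11 11 12], max=12

Answer: 1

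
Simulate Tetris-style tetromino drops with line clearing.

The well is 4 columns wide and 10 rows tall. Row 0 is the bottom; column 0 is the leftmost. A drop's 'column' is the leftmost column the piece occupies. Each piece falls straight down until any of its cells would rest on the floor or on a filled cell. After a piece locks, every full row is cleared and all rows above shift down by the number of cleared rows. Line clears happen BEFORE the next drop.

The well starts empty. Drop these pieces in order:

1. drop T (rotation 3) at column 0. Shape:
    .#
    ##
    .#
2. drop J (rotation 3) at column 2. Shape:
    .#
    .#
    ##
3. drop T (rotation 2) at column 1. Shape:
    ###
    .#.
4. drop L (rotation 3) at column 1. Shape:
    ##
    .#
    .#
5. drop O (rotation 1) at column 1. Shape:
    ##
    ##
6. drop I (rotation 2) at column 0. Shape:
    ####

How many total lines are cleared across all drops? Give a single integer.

Answer: 1

Derivation:
Drop 1: T rot3 at col 0 lands with bottom-row=0; cleared 0 line(s) (total 0); column heights now [2 3 0 0], max=3
Drop 2: J rot3 at col 2 lands with bottom-row=0; cleared 0 line(s) (total 0); column heights now [2 3 1 3], max=3
Drop 3: T rot2 at col 1 lands with bottom-row=2; cleared 0 line(s) (total 0); column heights now [2 4 4 4], max=4
Drop 4: L rot3 at col 1 lands with bottom-row=4; cleared 0 line(s) (total 0); column heights now [2 7 7 4], max=7
Drop 5: O rot1 at col 1 lands with bottom-row=7; cleared 0 line(s) (total 0); column heights now [2 9 9 4], max=9
Drop 6: I rot2 at col 0 lands with bottom-row=9; cleared 1 line(s) (total 1); column heights now [2 9 9 4], max=9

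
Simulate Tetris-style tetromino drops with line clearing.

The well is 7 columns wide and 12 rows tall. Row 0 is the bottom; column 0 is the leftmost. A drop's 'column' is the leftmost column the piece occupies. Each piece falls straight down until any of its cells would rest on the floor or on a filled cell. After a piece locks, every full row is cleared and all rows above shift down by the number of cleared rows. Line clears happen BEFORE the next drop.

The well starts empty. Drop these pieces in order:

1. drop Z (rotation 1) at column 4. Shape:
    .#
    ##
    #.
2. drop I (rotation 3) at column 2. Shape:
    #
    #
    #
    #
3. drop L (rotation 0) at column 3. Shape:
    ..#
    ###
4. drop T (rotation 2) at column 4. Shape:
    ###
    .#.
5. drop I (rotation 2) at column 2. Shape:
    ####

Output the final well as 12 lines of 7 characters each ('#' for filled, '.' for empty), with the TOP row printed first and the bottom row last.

Answer: .......
.......
.......
.......
..####.
....###
.....#.
.....#.
..####.
..#..#.
..#.##.
..#.#..

Derivation:
Drop 1: Z rot1 at col 4 lands with bottom-row=0; cleared 0 line(s) (total 0); column heights now [0 0 0 0 2 3 0], max=3
Drop 2: I rot3 at col 2 lands with bottom-row=0; cleared 0 line(s) (total 0); column heights now [0 0 4 0 2 3 0], max=4
Drop 3: L rot0 at col 3 lands with bottom-row=3; cleared 0 line(s) (total 0); column heights now [0 0 4 4 4 5 0], max=5
Drop 4: T rot2 at col 4 lands with bottom-row=5; cleared 0 line(s) (total 0); column heights now [0 0 4 4 7 7 7], max=7
Drop 5: I rot2 at col 2 lands with bottom-row=7; cleared 0 line(s) (total 0); column heights now [0 0 8 8 8 8 7], max=8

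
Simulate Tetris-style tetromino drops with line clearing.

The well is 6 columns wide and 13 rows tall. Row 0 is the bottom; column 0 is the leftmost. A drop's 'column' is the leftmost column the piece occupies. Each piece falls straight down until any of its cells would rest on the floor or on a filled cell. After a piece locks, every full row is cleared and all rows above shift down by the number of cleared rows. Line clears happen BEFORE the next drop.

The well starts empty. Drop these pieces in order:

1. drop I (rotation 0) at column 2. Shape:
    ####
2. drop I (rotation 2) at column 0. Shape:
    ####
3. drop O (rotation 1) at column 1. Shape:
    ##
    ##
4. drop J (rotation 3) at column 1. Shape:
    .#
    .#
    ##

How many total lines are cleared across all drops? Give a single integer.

Answer: 0

Derivation:
Drop 1: I rot0 at col 2 lands with bottom-row=0; cleared 0 line(s) (total 0); column heights now [0 0 1 1 1 1], max=1
Drop 2: I rot2 at col 0 lands with bottom-row=1; cleared 0 line(s) (total 0); column heights now [2 2 2 2 1 1], max=2
Drop 3: O rot1 at col 1 lands with bottom-row=2; cleared 0 line(s) (total 0); column heights now [2 4 4 2 1 1], max=4
Drop 4: J rot3 at col 1 lands with bottom-row=4; cleared 0 line(s) (total 0); column heights now [2 5 7 2 1 1], max=7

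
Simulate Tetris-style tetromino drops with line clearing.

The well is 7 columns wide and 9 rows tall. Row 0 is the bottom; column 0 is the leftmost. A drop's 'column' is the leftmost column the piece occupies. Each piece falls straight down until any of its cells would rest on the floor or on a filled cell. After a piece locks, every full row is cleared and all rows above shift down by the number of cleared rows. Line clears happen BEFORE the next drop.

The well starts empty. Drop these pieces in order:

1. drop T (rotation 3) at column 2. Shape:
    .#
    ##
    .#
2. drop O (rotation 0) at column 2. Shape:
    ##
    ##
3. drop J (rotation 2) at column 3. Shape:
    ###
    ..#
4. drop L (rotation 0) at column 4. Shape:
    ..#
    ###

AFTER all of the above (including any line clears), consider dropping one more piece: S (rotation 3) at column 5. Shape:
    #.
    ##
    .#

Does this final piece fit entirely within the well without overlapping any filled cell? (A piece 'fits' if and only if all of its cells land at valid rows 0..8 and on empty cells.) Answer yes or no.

Drop 1: T rot3 at col 2 lands with bottom-row=0; cleared 0 line(s) (total 0); column heights now [0 0 2 3 0 0 0], max=3
Drop 2: O rot0 at col 2 lands with bottom-row=3; cleared 0 line(s) (total 0); column heights now [0 0 5 5 0 0 0], max=5
Drop 3: J rot2 at col 3 lands with bottom-row=4; cleared 0 line(s) (total 0); column heights now [0 0 5 6 6 6 0], max=6
Drop 4: L rot0 at col 4 lands with bottom-row=6; cleared 0 line(s) (total 0); column heights now [0 0 5 6 7 7 8], max=8
Test piece S rot3 at col 5 (width 2): heights before test = [0 0 5 6 7 7 8]; fits = False

Answer: no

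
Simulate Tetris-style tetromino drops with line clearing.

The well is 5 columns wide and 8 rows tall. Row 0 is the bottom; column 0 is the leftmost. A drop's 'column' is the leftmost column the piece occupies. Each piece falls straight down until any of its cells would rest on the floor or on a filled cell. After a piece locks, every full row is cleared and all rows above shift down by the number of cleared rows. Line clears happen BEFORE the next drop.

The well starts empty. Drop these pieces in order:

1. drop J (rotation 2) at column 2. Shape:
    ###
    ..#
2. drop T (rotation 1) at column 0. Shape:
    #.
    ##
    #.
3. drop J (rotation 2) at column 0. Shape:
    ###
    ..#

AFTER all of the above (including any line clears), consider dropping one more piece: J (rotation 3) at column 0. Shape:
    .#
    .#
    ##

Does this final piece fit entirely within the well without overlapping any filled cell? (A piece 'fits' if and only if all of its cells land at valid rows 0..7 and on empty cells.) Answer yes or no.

Answer: yes

Derivation:
Drop 1: J rot2 at col 2 lands with bottom-row=0; cleared 0 line(s) (total 0); column heights now [0 0 2 2 2], max=2
Drop 2: T rot1 at col 0 lands with bottom-row=0; cleared 1 line(s) (total 1); column heights now [2 0 0 0 1], max=2
Drop 3: J rot2 at col 0 lands with bottom-row=1; cleared 0 line(s) (total 1); column heights now [3 3 3 0 1], max=3
Test piece J rot3 at col 0 (width 2): heights before test = [3 3 3 0 1]; fits = True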